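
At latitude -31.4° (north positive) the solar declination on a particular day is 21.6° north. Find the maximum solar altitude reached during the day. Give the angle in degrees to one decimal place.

37.0°

At local solar noon the hour angle is zero, so the elevation is 90° − |φ − δ| = 90° − |-31.4° − (21.6°)| = 90° − 53.0° = 37.0°.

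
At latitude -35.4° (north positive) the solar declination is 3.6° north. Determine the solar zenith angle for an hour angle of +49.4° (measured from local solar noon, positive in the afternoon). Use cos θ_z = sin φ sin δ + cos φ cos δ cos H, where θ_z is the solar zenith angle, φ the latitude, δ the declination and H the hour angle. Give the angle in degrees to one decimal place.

With φ = -35.4°, δ = 3.6°, H = 49.40°: sin φ sin δ = -0.0364, cos φ cos δ cos H = 0.5294, so cos θ_z = 0.4930.
θ_z = arccos(0.4930) = 60.46°.

60.5°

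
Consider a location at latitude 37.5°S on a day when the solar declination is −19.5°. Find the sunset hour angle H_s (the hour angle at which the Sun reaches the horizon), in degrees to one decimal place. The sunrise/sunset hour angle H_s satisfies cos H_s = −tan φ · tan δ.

cos H_s = −tan(-37.5°) · tan(-19.5°) = -0.2717, so H_s = arccos(-0.2717) = 105.77°.

105.8°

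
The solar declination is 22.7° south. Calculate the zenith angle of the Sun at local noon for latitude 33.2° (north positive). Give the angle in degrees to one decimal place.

At local solar noon the hour angle is zero, so the zenith angle is |φ − δ| = |33.2° − (-22.7°)| = 55.9°.

55.9°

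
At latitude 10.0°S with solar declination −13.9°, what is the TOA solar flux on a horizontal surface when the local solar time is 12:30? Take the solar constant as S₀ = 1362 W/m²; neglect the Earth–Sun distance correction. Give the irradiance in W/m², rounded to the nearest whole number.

1348 W/m²

Hour angle H = 15° × (12.5 − 12) = 7.50°.
With φ = -10.0°, δ = -13.9°, H = 7.50°: sin φ sin δ = 0.0417, cos φ cos δ cos H = 0.9478, so cos θ_z = 0.9895.
Top-of-atmosphere irradiance = S₀ cos θ_z = 1362 × 0.9895 = 1347.70 W/m².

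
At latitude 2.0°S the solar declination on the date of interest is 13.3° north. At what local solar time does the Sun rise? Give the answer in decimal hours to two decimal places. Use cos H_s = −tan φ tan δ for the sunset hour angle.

The sunset hour angle satisfies cos H_s = −tan φ tan δ = 0.0083, giving H_s = 89.52°.
Sunrise is at 12 − H_s/15 = 12 − 5.968 = 6.032 h local solar time.

6.03 h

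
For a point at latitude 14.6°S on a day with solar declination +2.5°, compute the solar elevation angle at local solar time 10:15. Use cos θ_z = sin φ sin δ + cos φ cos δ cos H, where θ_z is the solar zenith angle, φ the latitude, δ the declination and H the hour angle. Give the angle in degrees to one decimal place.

58.9°

Hour angle H = 15° × (10.25 − 12) = -26.25°.
cos θ_z = sin φ sin δ + cos φ cos δ cos H = (-0.2521)(0.0436) + (0.9677)(0.9990)(0.8969) = 0.8561.
θ_z = arccos(0.8561) = 31.12°, so the elevation is 90° − 31.12° = 58.88°.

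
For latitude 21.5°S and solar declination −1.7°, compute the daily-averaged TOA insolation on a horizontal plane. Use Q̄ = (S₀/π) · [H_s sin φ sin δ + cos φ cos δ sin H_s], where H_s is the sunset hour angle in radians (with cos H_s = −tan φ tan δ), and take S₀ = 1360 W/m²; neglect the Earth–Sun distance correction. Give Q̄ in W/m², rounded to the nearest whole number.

410 W/m²

−tan φ tan δ = −(-0.3939)(-0.0297) = -0.0117; H_s = arccos(-0.0117) = 90.67°. In radians, H_s = 1.5825.
H_s sin φ sin δ = 1.5825 × -0.3665 × -0.0297 = 0.0172.
cos φ cos δ sin H_s = 0.9304 × 0.9996 × 0.9999 = 0.9299.
Q̄ = (1360/π) × (0.0172 + 0.9299) = 432.90 × 0.9471 = 410.00 W/m².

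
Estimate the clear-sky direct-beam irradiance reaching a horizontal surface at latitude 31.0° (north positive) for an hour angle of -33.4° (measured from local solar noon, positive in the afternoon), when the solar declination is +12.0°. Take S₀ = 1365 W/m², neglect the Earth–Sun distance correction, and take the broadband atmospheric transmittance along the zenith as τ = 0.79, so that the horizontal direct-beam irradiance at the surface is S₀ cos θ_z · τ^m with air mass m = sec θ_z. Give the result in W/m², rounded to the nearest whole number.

823 W/m²

cos θ_z = sin(31.0°) sin(12.0°) + cos(31.0°) cos(12.0°) cos(-33.40°) = 0.1071 + 0.7000 = 0.8071.
Air mass m = 1/cos θ_z = 1/0.8071 = 1.239; τ^m = 0.79^1.239 = 0.7467.
Surface direct beam = 1365 × 0.8071 × 0.7467 = 822.63 W/m².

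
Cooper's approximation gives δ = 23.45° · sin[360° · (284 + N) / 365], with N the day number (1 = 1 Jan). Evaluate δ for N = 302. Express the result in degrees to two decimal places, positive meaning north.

-14.43°

360 × (284 + 302) / 365 = 577.973°; sin(577.973°) = -0.6153.
δ = 23.45 × -0.6153 = -14.429° ≈ -14.43°.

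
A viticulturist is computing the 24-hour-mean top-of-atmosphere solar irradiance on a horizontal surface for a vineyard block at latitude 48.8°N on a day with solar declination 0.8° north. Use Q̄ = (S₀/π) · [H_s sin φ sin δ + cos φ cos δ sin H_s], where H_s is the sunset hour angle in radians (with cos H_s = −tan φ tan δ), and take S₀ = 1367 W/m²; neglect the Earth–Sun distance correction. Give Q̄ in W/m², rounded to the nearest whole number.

The sunset hour angle satisfies cos H_s = −tan φ tan δ = -0.0160, giving H_s = 90.92°. In radians, H_s = 1.5869.
H_s sin φ sin δ = 1.5869 × 0.7524 × 0.0140 = 0.0167.
cos φ cos δ sin H_s = 0.6587 × 0.9999 × 0.9999 = 0.6586.
Q̄ = (1367/π) × (0.0167 + 0.6586) = 435.13 × 0.6753 = 293.84 W/m².

294 W/m²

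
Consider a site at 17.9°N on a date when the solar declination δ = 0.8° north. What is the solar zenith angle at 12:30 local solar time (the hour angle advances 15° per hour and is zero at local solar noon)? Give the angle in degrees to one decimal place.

Hour angle H = 15° × (12.5 − 12) = 7.50°.
With φ = 17.9°, δ = 0.8°, H = 7.50°: sin φ sin δ = 0.0043, cos φ cos δ cos H = 0.9434, so cos θ_z = 0.9477.
θ_z = arccos(0.9477) = 18.61°.

18.6°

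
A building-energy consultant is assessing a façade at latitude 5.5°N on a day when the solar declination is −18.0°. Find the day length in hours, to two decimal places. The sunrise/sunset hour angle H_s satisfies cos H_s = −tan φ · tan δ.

cos H_s = −tan(5.5°) · tan(-18.0°) = 0.0313, so H_s = arccos(0.0313) = 88.21°.
Day length = 2 H_s / 15° h⁻¹ = 176.42° / 15 = 11.761 h.

11.76 hours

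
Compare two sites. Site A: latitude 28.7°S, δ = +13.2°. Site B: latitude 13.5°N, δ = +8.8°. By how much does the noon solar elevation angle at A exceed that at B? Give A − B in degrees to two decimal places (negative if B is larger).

-37.20°

A: 90° − |-28.7 − (13.2)| = 48.10°.
B: 90° − |13.5 − (8.8)| = 85.30°.
A − B = 48.10 − 85.30 = -37.20°.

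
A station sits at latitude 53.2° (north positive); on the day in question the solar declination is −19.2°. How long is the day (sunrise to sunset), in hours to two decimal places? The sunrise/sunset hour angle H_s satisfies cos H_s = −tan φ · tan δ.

cos H_s = −tan(53.2°) · tan(-19.2°) = 0.4655, so H_s = arccos(0.4655) = 62.26°.
Day length = 2 H_s / 15° h⁻¹ = 124.52° / 15 = 8.301 h.

8.30 hours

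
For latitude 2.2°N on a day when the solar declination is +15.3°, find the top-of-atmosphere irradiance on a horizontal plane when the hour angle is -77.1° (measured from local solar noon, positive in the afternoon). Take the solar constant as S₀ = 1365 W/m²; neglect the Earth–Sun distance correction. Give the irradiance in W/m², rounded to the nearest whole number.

308 W/m²

cos θ_z = sin φ sin δ + cos φ cos δ cos H = (0.0384)(0.2639) + (0.9993)(0.9646)(0.2233) = 0.2254.
Top-of-atmosphere irradiance = S₀ cos θ_z = 1365 × 0.2254 = 307.67 W/m².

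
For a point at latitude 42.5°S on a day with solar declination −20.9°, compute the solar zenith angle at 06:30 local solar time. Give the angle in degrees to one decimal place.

70.7°

Hour angle H = 15° × (6.5 − 12) = -82.50°.
cos θ_z = sin(-42.5°) sin(-20.9°) + cos(-42.5°) cos(-20.9°) cos(-82.50°) = 0.2410 + 0.0899 = 0.3309.
θ_z = arccos(0.3309) = 70.68°.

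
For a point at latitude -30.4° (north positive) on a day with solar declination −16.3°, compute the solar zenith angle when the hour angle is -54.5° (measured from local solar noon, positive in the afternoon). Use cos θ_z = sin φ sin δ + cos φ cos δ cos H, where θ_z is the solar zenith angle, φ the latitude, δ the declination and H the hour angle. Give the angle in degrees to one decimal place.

51.5°

cos θ_z = sin φ sin δ + cos φ cos δ cos H = (-0.5060)(-0.2807) + (0.8625)(0.9598)(0.5807) = 0.6228.
θ_z = arccos(0.6228) = 51.48°.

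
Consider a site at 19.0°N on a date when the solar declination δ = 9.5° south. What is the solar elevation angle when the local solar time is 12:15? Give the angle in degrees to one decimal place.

Hour angle H = 15° × (12.25 − 12) = 3.75°.
With φ = 19.0°, δ = -9.5°, H = 3.75°: sin φ sin δ = -0.0537, cos φ cos δ cos H = 0.9306, so cos θ_z = 0.8769.
θ_z = arccos(0.8769) = 28.73°, so the elevation is 90° − 28.73° = 61.27°.

61.3°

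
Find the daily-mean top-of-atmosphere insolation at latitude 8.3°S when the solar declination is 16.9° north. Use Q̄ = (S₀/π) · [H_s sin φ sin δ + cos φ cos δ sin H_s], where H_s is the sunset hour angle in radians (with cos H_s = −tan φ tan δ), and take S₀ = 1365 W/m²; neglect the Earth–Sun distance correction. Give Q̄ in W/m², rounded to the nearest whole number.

383 W/m²

−tan φ tan δ = −(-0.1459)(0.3038) = 0.0443; H_s = arccos(0.0443) = 87.46°. In radians, H_s = 1.5265.
H_s sin φ sin δ = 1.5265 × -0.1444 × 0.2907 = -0.0641.
cos φ cos δ sin H_s = 0.9895 × 0.9568 × 0.9990 = 0.9458.
Q̄ = (1365/π) × (-0.0641 + 0.9458) = 434.49 × 0.8817 = 383.09 W/m².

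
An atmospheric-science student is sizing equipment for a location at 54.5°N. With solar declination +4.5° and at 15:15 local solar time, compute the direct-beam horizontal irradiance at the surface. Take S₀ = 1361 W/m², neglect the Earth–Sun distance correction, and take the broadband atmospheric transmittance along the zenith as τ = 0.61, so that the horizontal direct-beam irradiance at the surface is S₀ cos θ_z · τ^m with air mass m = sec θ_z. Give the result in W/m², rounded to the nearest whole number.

200 W/m²

Hour angle H = 15° × (15.25 − 12) = 48.75°.
cos θ_z = sin φ sin δ + cos φ cos δ cos H = (0.8141)(0.0785) + (0.5807)(0.9969)(0.6593) = 0.4456.
Air mass m = 1/cos θ_z = 1/0.4456 = 2.244; τ^m = 0.61^2.244 = 0.3298.
Surface direct beam = 1361 × 0.4456 × 0.3298 = 200.01 W/m².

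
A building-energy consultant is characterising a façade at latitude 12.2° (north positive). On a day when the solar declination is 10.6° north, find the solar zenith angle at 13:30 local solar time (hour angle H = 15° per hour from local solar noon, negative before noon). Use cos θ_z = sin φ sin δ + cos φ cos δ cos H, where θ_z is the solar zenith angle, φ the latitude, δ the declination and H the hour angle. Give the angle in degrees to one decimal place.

22.1°

Hour angle H = 15° × (13.5 − 12) = 22.50°.
With φ = 12.2°, δ = 10.6°, H = 22.50°: sin φ sin δ = 0.0389, cos φ cos δ cos H = 0.8876, so cos θ_z = 0.9265.
θ_z = arccos(0.9265) = 22.10°.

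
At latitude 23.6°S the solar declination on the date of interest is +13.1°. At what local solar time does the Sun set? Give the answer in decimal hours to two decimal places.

The sunset hour angle satisfies cos H_s = −tan φ tan δ = 0.1017, giving H_s = 84.16°.
Sunset is at 12 + H_s/15 = 12 + 5.611 = 17.611 h local solar time.

17.61 h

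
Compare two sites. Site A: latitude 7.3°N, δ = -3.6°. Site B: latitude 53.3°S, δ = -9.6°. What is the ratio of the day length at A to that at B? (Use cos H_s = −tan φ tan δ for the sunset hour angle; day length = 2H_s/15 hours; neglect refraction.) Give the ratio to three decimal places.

0.868

A: H_s = arccos(−tan 7.3° · tan -3.6°) = 89.54°, so 2H_s/15 = 11.9387 h.
B: H_s = arccos(−tan -53.3° · tan -9.6°) = 103.12°, so 2H_s/15 = 13.7493 h.
Ratio A/B = 11.9387 / 13.7493 = 0.8683.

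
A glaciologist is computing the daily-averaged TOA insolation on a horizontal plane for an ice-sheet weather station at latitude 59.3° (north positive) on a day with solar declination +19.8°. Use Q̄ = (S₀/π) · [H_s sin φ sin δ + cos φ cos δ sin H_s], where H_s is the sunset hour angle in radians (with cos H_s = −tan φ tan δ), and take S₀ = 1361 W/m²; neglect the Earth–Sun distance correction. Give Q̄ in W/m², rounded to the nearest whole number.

446 W/m²

The sunset hour angle satisfies cos H_s = −tan φ tan δ = -0.6063, giving H_s = 127.32°. In radians, H_s = 2.2222.
H_s sin φ sin δ = 2.2222 × 0.8599 × 0.3387 = 0.6472.
cos φ cos δ sin H_s = 0.5105 × 0.9409 × 0.7952 = 0.3820.
Q̄ = (1361/π) × (0.6472 + 0.3820) = 433.22 × 1.0292 = 445.87 W/m².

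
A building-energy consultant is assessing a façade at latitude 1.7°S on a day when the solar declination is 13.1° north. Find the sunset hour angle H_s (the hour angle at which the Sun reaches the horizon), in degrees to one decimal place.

89.6°

cos H_s = −tan(-1.7°) · tan(13.1°) = 0.0069, so H_s = arccos(0.0069) = 89.60°.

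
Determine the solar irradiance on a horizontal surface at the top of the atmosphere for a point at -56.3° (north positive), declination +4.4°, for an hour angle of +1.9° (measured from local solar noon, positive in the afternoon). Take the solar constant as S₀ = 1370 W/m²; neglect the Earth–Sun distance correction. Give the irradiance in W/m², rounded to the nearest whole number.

With φ = -56.3°, δ = 4.4°, H = 1.90°: sin φ sin δ = -0.0638, cos φ cos δ cos H = 0.5529, so cos θ_z = 0.4891.
Top-of-atmosphere irradiance = S₀ cos θ_z = 1370 × 0.4891 = 670.07 W/m².

670 W/m²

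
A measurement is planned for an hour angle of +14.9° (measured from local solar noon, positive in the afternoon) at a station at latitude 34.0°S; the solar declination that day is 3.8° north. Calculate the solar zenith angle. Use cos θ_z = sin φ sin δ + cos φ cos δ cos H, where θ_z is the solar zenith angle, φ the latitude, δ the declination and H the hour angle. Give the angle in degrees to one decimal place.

40.3°

With φ = -34.0°, δ = 3.8°, H = 14.90°: sin φ sin δ = -0.0371, cos φ cos δ cos H = 0.7994, so cos θ_z = 0.7623.
θ_z = arccos(0.7623) = 40.33°.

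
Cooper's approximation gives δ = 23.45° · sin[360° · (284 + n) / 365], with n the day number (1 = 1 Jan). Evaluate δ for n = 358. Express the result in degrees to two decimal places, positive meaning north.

360 × (284 + 358) / 365 = 633.205°; sin(633.205°) = -0.9984.
δ = 23.45 × -0.9984 = -23.412° ≈ -23.41°.

-23.41°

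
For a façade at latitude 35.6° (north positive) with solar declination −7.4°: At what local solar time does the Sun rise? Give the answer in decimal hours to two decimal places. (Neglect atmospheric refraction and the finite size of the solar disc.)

−tan φ tan δ = −(0.7159)(-0.1299) = 0.0930; H_s = arccos(0.0930) = 84.66°.
Sunrise is at 12 − H_s/15 = 12 − 5.644 = 6.356 h local solar time.

6.36 h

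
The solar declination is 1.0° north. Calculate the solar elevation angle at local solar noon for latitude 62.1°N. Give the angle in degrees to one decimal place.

At local solar noon the hour angle is zero, so the elevation is 90° − |φ − δ| = 90° − |62.1° − (1.0°)| = 90° − 61.1° = 28.9°.

28.9°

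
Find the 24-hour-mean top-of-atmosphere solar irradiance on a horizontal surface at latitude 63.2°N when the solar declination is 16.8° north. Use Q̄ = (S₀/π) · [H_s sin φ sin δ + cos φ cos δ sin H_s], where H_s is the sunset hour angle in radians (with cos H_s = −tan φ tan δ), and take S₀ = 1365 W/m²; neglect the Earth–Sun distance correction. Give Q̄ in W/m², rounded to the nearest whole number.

398 W/m²

cos H_s = −tan(63.2°) · tan(16.8°) = -0.5977, so H_s = arccos(-0.5977) = 126.71°. In radians, H_s = 2.2115.
H_s sin φ sin δ = 2.2115 × 0.8926 × 0.2890 = 0.5705.
cos φ cos δ sin H_s = 0.4509 × 0.9573 × 0.8017 = 0.3461.
Q̄ = (1365/π) × (0.5705 + 0.3461) = 434.49 × 0.9166 = 398.25 W/m².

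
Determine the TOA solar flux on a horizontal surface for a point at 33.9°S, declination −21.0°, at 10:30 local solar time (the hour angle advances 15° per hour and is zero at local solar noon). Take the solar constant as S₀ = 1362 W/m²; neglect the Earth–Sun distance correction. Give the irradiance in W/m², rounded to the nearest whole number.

Hour angle H = 15° × (10.5 − 12) = -22.50°.
With φ = -33.9°, δ = -21.0°, H = -22.50°: sin φ sin δ = 0.1999, cos φ cos δ cos H = 0.7159, so cos θ_z = 0.9158.
Top-of-atmosphere irradiance = S₀ cos θ_z = 1362 × 0.9158 = 1247.32 W/m².

1247 W/m²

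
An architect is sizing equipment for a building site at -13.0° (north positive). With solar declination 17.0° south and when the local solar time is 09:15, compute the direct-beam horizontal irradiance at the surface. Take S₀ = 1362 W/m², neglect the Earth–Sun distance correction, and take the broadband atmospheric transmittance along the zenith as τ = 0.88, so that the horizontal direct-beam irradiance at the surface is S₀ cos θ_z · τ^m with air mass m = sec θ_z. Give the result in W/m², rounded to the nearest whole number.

Hour angle H = 15° × (9.25 − 12) = -41.25°.
cos θ_z = sin φ sin δ + cos φ cos δ cos H = (-0.2250)(-0.2924) + (0.9744)(0.9563)(0.7518) = 0.7663.
Air mass m = 1/cos θ_z = 1/0.7663 = 1.305; τ^m = 0.88^1.305 = 0.8463.
Surface direct beam = 1362 × 0.7663 × 0.8463 = 883.28 W/m².

883 W/m²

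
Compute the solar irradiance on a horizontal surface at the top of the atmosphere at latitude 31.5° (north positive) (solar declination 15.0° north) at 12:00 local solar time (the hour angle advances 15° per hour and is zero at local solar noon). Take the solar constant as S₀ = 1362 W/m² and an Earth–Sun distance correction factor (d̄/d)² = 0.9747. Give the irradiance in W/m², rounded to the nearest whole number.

Hour angle H = 15° × (12 − 12) = 0.00°.
With φ = 31.5°, δ = 15.0°, H = 0.00°: sin φ sin δ = 0.1352, cos φ cos δ cos H = 0.8236, so cos θ_z = 0.9588.
Top-of-atmosphere irradiance = S₀ (d̄/d)² cos θ_z = 1362 × 0.9747 × 0.9588 = 1272.85 W/m².

1273 W/m²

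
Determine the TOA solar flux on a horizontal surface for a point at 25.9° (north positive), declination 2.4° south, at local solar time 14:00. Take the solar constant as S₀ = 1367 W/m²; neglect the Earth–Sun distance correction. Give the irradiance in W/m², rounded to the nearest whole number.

1039 W/m²

Hour angle H = 15° × (14 − 12) = 30.00°.
cos θ_z = sin(25.9°) sin(-2.4°) + cos(25.9°) cos(-2.4°) cos(30.00°) = -0.0183 + 0.7784 = 0.7601.
Top-of-atmosphere irradiance = S₀ cos θ_z = 1367 × 0.7601 = 1039.06 W/m².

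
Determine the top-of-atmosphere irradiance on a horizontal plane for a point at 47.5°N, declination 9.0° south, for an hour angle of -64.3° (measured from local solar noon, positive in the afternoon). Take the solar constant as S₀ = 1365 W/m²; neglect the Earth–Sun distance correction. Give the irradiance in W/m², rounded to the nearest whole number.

238 W/m²

cos θ_z = sin(47.5°) sin(-9.0°) + cos(47.5°) cos(-9.0°) cos(-64.30°) = -0.1153 + 0.2894 = 0.1741.
Top-of-atmosphere irradiance = S₀ cos θ_z = 1365 × 0.1741 = 237.65 W/m².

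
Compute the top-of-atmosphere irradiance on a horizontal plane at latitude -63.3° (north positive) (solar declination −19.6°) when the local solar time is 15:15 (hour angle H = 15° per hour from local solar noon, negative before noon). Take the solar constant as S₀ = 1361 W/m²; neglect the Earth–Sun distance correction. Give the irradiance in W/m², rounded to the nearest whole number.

788 W/m²

Hour angle H = 15° × (15.25 − 12) = 48.75°.
cos θ_z = sin φ sin δ + cos φ cos δ cos H = (-0.8934)(-0.3355) + (0.4493)(0.9421)(0.6593) = 0.5788.
Top-of-atmosphere irradiance = S₀ cos θ_z = 1361 × 0.5788 = 787.75 W/m².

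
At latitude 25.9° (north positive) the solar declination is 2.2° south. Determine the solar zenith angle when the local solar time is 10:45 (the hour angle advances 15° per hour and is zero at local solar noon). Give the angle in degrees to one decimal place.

33.4°

Hour angle H = 15° × (10.75 − 12) = -18.75°.
cos θ_z = sin φ sin δ + cos φ cos δ cos H = (0.4368)(-0.0384) + (0.8996)(0.9993)(0.9469) = 0.8345.
θ_z = arccos(0.8345) = 33.44°.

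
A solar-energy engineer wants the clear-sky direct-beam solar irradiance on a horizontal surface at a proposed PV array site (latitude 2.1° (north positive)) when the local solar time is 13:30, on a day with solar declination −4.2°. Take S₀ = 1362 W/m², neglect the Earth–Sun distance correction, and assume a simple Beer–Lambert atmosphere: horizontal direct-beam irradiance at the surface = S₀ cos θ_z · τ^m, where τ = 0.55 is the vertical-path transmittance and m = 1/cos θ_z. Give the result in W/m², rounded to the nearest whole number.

652 W/m²

Hour angle H = 15° × (13.5 − 12) = 22.50°.
With φ = 2.1°, δ = -4.2°, H = 22.50°: sin φ sin δ = -0.0027, cos φ cos δ cos H = 0.9208, so cos θ_z = 0.9181.
Air mass m = 1/cos θ_z = 1/0.9181 = 1.089; τ^m = 0.55^1.089 = 0.5215.
Surface direct beam = 1362 × 0.9181 × 0.5215 = 652.11 W/m².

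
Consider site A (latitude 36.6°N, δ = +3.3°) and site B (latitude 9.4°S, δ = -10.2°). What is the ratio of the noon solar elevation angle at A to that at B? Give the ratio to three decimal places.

0.636

A: 90° − |36.6 − (3.3)| = 56.70°.
B: 90° − |-9.4 − (-10.2)| = 89.20°.
Ratio A/B = 56.7000 / 89.2000 = 0.6357.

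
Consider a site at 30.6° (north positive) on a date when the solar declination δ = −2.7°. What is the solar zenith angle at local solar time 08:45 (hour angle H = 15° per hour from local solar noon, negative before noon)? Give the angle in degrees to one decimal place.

Hour angle H = 15° × (8.75 − 12) = -48.75°.
cos θ_z = sin(30.6°) sin(-2.7°) + cos(30.6°) cos(-2.7°) cos(-48.75°) = -0.0240 + 0.5669 = 0.5429.
θ_z = arccos(0.5429) = 57.12°.

57.1°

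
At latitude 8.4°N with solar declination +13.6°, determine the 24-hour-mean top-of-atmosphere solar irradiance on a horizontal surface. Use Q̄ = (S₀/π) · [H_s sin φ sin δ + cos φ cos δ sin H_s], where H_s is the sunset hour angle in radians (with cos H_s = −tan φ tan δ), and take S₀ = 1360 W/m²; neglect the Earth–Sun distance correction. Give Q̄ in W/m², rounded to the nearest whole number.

−tan φ tan δ = −(0.1477)(0.2419) = -0.0357; H_s = arccos(-0.0357) = 92.05°. In radians, H_s = 1.6066.
H_s sin φ sin δ = 1.6066 × 0.1461 × 0.2351 = 0.0552.
cos φ cos δ sin H_s = 0.9893 × 0.9720 × 0.9994 = 0.9610.
Q̄ = (1360/π) × (0.0552 + 0.9610) = 432.90 × 1.0162 = 439.91 W/m².

440 W/m²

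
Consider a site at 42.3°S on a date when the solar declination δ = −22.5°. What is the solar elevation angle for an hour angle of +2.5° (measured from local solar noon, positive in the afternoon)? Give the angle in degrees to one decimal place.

With φ = -42.3°, δ = -22.5°, H = 2.50°: sin φ sin δ = 0.2576, cos φ cos δ cos H = 0.6827, so cos θ_z = 0.9403.
θ_z = arccos(0.9403) = 19.90°, so the elevation is 90° − 19.90° = 70.10°.

70.1°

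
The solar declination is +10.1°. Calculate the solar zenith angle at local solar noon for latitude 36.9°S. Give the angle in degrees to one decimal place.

47.0°

At local solar noon the hour angle is zero, so the zenith angle is |φ − δ| = |-36.9° − (10.1°)| = 47.0°.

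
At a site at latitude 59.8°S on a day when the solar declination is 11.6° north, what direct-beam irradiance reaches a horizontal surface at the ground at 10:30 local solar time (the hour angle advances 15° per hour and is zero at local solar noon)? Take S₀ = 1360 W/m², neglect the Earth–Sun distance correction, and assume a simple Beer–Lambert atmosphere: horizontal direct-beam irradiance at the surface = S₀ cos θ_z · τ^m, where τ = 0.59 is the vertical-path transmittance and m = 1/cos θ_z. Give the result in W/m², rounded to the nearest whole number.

Hour angle H = 15° × (10.5 − 12) = -22.50°.
cos θ_z = sin(-59.8°) sin(11.6°) + cos(-59.8°) cos(11.6°) cos(-22.50°) = -0.1738 + 0.4552 = 0.2814.
Air mass m = 1/cos θ_z = 1/0.2814 = 3.554; τ^m = 0.59^3.554 = 0.1533.
Surface direct beam = 1360 × 0.2814 × 0.1533 = 58.67 W/m².

59 W/m²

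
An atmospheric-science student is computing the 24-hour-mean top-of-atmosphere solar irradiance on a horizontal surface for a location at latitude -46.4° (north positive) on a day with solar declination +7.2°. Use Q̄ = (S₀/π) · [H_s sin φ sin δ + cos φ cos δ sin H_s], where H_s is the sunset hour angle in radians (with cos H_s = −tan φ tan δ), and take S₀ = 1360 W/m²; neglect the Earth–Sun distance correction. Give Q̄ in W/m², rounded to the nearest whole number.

−tan φ tan δ = −(-1.0501)(0.1263) = 0.1326; H_s = arccos(0.1326) = 82.38°. In radians, H_s = 1.4378.
H_s sin φ sin δ = 1.4378 × -0.7242 × 0.1253 = -0.1305.
cos φ cos δ sin H_s = 0.6896 × 0.9921 × 0.9912 = 0.6781.
Q̄ = (1360/π) × (-0.1305 + 0.6781) = 432.90 × 0.5476 = 237.06 W/m².

237 W/m²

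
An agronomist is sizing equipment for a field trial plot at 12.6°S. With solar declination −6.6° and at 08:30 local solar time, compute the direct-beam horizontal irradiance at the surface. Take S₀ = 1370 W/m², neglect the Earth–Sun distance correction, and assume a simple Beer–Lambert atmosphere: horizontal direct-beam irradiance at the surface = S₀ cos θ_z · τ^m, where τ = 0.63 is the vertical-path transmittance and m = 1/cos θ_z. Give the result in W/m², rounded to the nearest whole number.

Hour angle H = 15° × (8.5 − 12) = -52.50°.
With φ = -12.6°, δ = -6.6°, H = -52.50°: sin φ sin δ = 0.0251, cos φ cos δ cos H = 0.5902, so cos θ_z = 0.6153.
Air mass m = 1/cos θ_z = 1/0.6153 = 1.625; τ^m = 0.63^1.625 = 0.4720.
Surface direct beam = 1370 × 0.6153 × 0.4720 = 397.88 W/m².

398 W/m²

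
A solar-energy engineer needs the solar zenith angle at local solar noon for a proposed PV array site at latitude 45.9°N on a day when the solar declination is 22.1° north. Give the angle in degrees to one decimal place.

At local solar noon the hour angle is zero, so the zenith angle is |φ − δ| = |45.9° − (22.1°)| = 23.8°.

23.8°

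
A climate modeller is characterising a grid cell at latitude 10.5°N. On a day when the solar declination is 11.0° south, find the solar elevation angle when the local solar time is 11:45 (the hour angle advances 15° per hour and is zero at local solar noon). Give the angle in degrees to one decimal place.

68.2°

Hour angle H = 15° × (11.75 − 12) = -3.75°.
With φ = 10.5°, δ = -11.0°, H = -3.75°: sin φ sin δ = -0.0348, cos φ cos δ cos H = 0.9631, so cos θ_z = 0.9283.
θ_z = arccos(0.9283) = 21.83°, so the elevation is 90° − 21.83° = 68.17°.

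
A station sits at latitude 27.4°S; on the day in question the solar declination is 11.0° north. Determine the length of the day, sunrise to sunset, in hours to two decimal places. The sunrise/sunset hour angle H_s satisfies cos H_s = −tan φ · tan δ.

−tan φ tan δ = −(-0.5184)(0.1944) = 0.1008; H_s = arccos(0.1008) = 84.21°.
Day length = 2 H_s / 15° h⁻¹ = 168.42° / 15 = 11.228 h.

11.23 hours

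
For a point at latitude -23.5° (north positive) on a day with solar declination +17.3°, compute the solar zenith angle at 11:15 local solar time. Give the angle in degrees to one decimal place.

Hour angle H = 15° × (11.25 − 12) = -11.25°.
cos θ_z = sin(-23.5°) sin(17.3°) + cos(-23.5°) cos(17.3°) cos(-11.25°) = -0.1186 + 0.8587 = 0.7401.
θ_z = arccos(0.7401) = 42.26°.

42.3°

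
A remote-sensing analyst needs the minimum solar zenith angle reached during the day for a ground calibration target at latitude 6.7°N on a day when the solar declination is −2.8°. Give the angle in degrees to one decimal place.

At local solar noon the hour angle is zero, so the zenith angle is |φ − δ| = |6.7° − (-2.8°)| = 9.5°.

9.5°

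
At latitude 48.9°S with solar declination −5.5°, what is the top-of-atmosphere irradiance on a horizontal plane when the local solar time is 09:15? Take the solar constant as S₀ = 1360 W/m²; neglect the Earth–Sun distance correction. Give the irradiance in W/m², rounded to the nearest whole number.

Hour angle H = 15° × (9.25 − 12) = -41.25°.
With φ = -48.9°, δ = -5.5°, H = -41.25°: sin φ sin δ = 0.0722, cos φ cos δ cos H = 0.4920, so cos θ_z = 0.5642.
Top-of-atmosphere irradiance = S₀ cos θ_z = 1360 × 0.5642 = 767.31 W/m².

767 W/m²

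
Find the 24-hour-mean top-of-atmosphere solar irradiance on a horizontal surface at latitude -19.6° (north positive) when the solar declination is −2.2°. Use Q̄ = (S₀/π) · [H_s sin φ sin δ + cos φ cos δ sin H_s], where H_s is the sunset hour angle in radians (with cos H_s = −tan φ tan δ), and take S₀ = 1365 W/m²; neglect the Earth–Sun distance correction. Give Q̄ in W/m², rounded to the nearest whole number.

cos H_s = −tan(-19.6°) · tan(-2.2°) = -0.0137, so H_s = arccos(-0.0137) = 90.78°. In radians, H_s = 1.5844.
H_s sin φ sin δ = 1.5844 × -0.3355 × -0.0384 = 0.0204.
cos φ cos δ sin H_s = 0.9421 × 0.9993 × 0.9999 = 0.9413.
Q̄ = (1365/π) × (0.0204 + 0.9413) = 434.49 × 0.9617 = 417.85 W/m².

418 W/m²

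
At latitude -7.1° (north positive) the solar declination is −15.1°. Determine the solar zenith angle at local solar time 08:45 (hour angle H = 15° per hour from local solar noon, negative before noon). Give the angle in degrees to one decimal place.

Hour angle H = 15° × (8.75 − 12) = -48.75°.
cos θ_z = sin(-7.1°) sin(-15.1°) + cos(-7.1°) cos(-15.1°) cos(-48.75°) = 0.0322 + 0.6317 = 0.6639.
θ_z = arccos(0.6639) = 48.40°.

48.4°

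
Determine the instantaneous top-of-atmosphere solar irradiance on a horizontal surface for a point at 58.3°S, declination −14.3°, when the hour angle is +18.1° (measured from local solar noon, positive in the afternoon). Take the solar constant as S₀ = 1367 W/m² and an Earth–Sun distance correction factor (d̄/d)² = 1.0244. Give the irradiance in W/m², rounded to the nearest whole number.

972 W/m²

cos θ_z = sin φ sin δ + cos φ cos δ cos H = (-0.8508)(-0.2470) + (0.5255)(0.9690)(0.9505) = 0.6942.
Top-of-atmosphere irradiance = S₀ (d̄/d)² cos θ_z = 1367 × 1.0244 × 0.6942 = 972.13 W/m².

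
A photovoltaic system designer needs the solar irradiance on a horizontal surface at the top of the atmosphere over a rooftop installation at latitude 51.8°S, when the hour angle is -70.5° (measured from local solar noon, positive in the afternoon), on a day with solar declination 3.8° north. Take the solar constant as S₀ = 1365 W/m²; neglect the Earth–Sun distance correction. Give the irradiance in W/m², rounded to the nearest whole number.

cos θ_z = sin φ sin δ + cos φ cos δ cos H = (-0.7859)(0.0663) + (0.6184)(0.9978)(0.3338) = 0.1539.
Top-of-atmosphere irradiance = S₀ cos θ_z = 1365 × 0.1539 = 210.07 W/m².

210 W/m²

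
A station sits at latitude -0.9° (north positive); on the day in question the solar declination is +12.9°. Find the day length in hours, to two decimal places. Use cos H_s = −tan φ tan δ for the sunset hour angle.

−tan φ tan δ = −(-0.0157)(0.2290) = 0.0036; H_s = arccos(0.0036) = 89.79°.
Day length = 2 H_s / 15° h⁻¹ = 179.58° / 15 = 11.972 h.

11.97 hours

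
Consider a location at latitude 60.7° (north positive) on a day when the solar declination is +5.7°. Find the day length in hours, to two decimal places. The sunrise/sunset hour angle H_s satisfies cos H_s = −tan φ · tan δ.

13.37 hours

The sunset hour angle satisfies cos H_s = −tan φ tan δ = -0.1779, giving H_s = 100.25°.
Day length = 2 H_s / 15° h⁻¹ = 200.50° / 15 = 13.367 h.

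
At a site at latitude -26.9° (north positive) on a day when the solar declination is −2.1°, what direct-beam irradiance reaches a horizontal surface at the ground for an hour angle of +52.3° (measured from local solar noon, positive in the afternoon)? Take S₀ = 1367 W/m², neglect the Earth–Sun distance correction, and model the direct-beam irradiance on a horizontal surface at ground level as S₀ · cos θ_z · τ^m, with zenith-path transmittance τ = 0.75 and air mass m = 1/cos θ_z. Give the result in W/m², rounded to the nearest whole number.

cos θ_z = sin φ sin δ + cos φ cos δ cos H = (-0.4524)(-0.0366) + (0.8918)(0.9993)(0.6115) = 0.5615.
Air mass m = 1/cos θ_z = 1/0.5615 = 1.781; τ^m = 0.75^1.781 = 0.5991.
Surface direct beam = 1367 × 0.5615 × 0.5991 = 459.85 W/m².

460 W/m²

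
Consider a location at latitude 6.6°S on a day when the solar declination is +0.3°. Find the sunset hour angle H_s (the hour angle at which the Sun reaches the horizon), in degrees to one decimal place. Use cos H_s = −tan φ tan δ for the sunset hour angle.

90.0°

The sunset hour angle satisfies cos H_s = −tan φ tan δ = 0.0006, giving H_s = 89.97°.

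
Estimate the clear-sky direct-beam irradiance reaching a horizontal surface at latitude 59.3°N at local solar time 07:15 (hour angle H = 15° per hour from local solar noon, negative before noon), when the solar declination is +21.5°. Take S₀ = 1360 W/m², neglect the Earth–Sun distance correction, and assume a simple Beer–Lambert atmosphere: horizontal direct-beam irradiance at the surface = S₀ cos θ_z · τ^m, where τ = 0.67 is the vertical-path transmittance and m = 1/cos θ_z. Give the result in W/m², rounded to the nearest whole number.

270 W/m²

Hour angle H = 15° × (7.25 − 12) = -71.25°.
cos θ_z = sin(59.3°) sin(21.5°) + cos(59.3°) cos(21.5°) cos(-71.25°) = 0.3151 + 0.1527 = 0.4678.
Air mass m = 1/cos θ_z = 1/0.4678 = 2.138; τ^m = 0.67^2.138 = 0.4248.
Surface direct beam = 1360 × 0.4678 × 0.4248 = 270.26 W/m².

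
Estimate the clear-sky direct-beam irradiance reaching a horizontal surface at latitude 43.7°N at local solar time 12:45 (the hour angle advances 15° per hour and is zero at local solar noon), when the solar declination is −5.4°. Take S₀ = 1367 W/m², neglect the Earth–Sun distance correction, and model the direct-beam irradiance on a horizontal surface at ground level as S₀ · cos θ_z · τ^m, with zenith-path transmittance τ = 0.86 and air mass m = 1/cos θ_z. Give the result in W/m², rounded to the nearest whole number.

Hour angle H = 15° × (12.75 − 12) = 11.25°.
cos θ_z = sin(43.7°) sin(-5.4°) + cos(43.7°) cos(-5.4°) cos(11.25°) = -0.0650 + 0.7059 = 0.6409.
Air mass m = 1/cos θ_z = 1/0.6409 = 1.560; τ^m = 0.86^1.560 = 0.7903.
Surface direct beam = 1367 × 0.6409 × 0.7903 = 692.39 W/m².

692 W/m²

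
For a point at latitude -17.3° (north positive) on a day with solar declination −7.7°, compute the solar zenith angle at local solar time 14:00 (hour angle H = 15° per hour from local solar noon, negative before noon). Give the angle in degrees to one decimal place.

Hour angle H = 15° × (14 − 12) = 30.00°.
cos θ_z = sin(-17.3°) sin(-7.7°) + cos(-17.3°) cos(-7.7°) cos(30.00°) = 0.0398 + 0.8194 = 0.8592.
θ_z = arccos(0.8592) = 30.77°.

30.8°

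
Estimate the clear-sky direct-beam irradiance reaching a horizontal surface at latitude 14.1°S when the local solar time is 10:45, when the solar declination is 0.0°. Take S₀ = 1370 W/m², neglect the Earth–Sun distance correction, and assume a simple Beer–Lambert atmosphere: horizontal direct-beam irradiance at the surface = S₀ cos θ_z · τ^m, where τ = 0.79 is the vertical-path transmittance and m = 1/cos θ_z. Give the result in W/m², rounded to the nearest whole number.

973 W/m²

Hour angle H = 15° × (10.75 − 12) = -18.75°.
With φ = -14.1°, δ = 0.0°, H = -18.75°: sin φ sin δ = 0.0000, cos φ cos δ cos H = 0.9184, so cos θ_z = 0.9184.
Air mass m = 1/cos θ_z = 1/0.9184 = 1.089; τ^m = 0.79^1.089 = 0.7736.
Surface direct beam = 1370 × 0.9184 × 0.7736 = 973.35 W/m².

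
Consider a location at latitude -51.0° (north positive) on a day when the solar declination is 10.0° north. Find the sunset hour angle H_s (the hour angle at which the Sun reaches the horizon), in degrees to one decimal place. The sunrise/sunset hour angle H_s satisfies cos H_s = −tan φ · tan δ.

The sunset hour angle satisfies cos H_s = −tan φ tan δ = 0.2177, giving H_s = 77.43°.

77.4°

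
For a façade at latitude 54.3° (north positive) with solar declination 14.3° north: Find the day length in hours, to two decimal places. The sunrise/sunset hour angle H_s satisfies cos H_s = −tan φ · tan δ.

The sunset hour angle satisfies cos H_s = −tan φ tan δ = -0.3547, giving H_s = 110.78°.
Day length = 2 H_s / 15° h⁻¹ = 221.56° / 15 = 14.771 h.

14.77 hours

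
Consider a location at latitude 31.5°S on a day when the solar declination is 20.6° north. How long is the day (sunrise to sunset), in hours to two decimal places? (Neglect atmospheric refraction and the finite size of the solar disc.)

10.22 hours

−tan φ tan δ = −(-0.6128)(0.3759) = 0.2304; H_s = arccos(0.2304) = 76.68°.
Day length = 2 H_s / 15° h⁻¹ = 153.36° / 15 = 10.224 h.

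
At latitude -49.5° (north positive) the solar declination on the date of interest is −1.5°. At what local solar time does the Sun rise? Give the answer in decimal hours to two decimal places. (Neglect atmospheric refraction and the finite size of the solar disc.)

cos H_s = −tan(-49.5°) · tan(-1.5°) = -0.0307, so H_s = arccos(-0.0307) = 91.76°.
Sunrise is at 12 − H_s/15 = 12 − 6.117 = 5.883 h local solar time.

5.88 h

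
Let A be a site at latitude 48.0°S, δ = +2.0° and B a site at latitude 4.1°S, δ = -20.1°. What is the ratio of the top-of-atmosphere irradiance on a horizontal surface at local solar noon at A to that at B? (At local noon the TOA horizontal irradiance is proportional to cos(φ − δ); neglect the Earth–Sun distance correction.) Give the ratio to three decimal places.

A: cos θ_z = cos(-48.0° − (2.0°)) = 0.6428.
B: cos θ_z = cos(-4.1° − (-20.1°)) = 0.9613.
Ratio A/B = 0.6428 / 0.9613 = 0.6687.

0.669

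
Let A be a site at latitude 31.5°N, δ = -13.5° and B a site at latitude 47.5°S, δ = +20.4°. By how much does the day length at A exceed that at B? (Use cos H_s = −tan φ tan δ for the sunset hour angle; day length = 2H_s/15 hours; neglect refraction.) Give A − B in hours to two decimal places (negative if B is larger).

A: H_s = arccos(−tan 31.5° · tan -13.5°) = 81.54°, so 2H_s/15 = 10.8720 h.
B: H_s = arccos(−tan -47.5° · tan 20.4°) = 66.06°, so 2H_s/15 = 8.8080 h.
A − B = 10.8720 − 8.8080 = 2.0640 h.

+2.06 h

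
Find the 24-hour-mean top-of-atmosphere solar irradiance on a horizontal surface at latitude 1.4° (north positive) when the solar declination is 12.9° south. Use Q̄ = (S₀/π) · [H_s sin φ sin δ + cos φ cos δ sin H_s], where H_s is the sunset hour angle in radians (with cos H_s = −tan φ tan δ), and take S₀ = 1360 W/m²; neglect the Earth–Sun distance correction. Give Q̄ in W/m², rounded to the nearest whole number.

cos H_s = −tan(1.4°) · tan(-12.9°) = 0.0056, so H_s = arccos(0.0056) = 89.68°. In radians, H_s = 1.5652.
H_s sin φ sin δ = 1.5652 × 0.0244 × -0.2233 = -0.0085.
cos φ cos δ sin H_s = 0.9997 × 0.9748 × 1.0000 = 0.9745.
Q̄ = (1360/π) × (-0.0085 + 0.9745) = 432.90 × 0.9660 = 418.18 W/m².

418 W/m²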